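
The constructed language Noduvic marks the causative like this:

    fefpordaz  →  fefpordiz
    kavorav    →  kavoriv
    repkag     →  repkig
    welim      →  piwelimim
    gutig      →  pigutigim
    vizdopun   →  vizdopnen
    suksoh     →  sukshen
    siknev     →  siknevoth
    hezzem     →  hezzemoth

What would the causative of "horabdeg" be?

repkag and gutig both end in -g yet inflect differently (repkig, pigutigim), so the final letter is not what conditions the rule; the last vowel is.
"horabdeg" has last vowel 'e'. The stems whose last vowel is 'e' (siknev → siknevoth, hezzem → hezzemoth) add -oth.
The other patterns: stems whose last vowel is 'a' change the last vowel to 'i'; stems whose last vowel is 'i' add pi- … -im around the stem; stems whose last vowel is 'o' or 'u' delete the last vowel and add -en.
So horabdeg → horabdegoth.

horabdegoth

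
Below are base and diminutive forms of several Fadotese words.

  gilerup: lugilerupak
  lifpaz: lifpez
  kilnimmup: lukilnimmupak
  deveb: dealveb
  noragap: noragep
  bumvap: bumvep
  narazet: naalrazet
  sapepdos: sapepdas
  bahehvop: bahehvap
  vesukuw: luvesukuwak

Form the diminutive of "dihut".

ludihutak

kilnimmup and bahehvop both end in -p yet inflect differently (lukilnimmupak, bahehvap), so the final letter is not what conditions the rule; the last vowel is.
"dihut" has last vowel 'u'. The stems whose last vowel is 'u' (kilnimmup → lukilnimmupak, gilerup → lugilerupak, vesukuw → luvesukuwak) add lu- … -ak around the stem.
So dihut → ludihutak.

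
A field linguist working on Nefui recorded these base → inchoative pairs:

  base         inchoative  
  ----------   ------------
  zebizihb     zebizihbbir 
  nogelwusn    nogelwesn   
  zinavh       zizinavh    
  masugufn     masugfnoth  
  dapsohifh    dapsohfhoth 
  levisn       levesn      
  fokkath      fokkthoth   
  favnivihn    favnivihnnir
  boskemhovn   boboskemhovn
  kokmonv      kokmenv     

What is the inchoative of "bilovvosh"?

bilovvesh

zinavh and fokkath both end in -h yet inflect differently (zizinavh, fokkthoth), so the final letter is not what conditions the rule; the second-to-last letter is.
"bilovvosh" has second-to-last letter 's'. The stems whose second-to-last letter is 's' (nogelwusn → nogelwesn, levisn → levesn) change the last vowel to 'e'.
So bilovvosh → bilovvesh.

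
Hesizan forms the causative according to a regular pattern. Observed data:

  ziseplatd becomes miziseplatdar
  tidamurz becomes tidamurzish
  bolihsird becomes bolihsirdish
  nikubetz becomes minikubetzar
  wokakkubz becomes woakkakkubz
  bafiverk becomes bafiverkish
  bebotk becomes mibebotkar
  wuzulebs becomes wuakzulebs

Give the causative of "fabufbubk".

faakbufbubk

nikubetz and wokakkubz both end in -z yet inflect differently (minikubetzar, woakkakkubz), so the final letter is not what conditions the rule; the second-to-last letter is.
"fabufbubk" has second-to-last letter 'b'. The stems whose second-to-last letter is 'b' (wuzulebs → wuakzulebs, wokakkubz → woakkakkubz) insert -ak- after the first vowel.
So fabufbubk → faakbufbubk.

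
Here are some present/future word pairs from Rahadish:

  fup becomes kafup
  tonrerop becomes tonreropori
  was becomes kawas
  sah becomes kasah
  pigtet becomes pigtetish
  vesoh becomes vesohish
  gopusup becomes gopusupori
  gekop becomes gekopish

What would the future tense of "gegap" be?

gegapish

fup and gekop both end in -p yet inflect differently (kafup, gekopish), so the final letter is not what conditions the rule; the number of vowels is.
"gegap" has 2 vowels. The stems with 2 vowels (pigtet → pigtetish, gekop → gekopish, vesoh → vesohish) add -ish.
So gegap → gegapish.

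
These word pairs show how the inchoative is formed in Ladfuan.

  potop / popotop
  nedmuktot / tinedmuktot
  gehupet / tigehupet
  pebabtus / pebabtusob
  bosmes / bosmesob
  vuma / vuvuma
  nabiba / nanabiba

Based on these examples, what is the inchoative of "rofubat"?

tirofubat

gehupet and bosmes both have last vowel 'e' yet inflect differently (tigehupet, bosmesob), so the last vowel is not what conditions the rule; the final letter is.
"rofubat" ends in -t. The stems ending in -t (gehupet → tigehupet, nedmuktot → tinedmuktot) add the prefix ti-.
The other patterns: stems ending in -s add -ob; stems ending in -a or -p repeat the first consonant+vowel as a prefix.
So rofubat → tirofubat.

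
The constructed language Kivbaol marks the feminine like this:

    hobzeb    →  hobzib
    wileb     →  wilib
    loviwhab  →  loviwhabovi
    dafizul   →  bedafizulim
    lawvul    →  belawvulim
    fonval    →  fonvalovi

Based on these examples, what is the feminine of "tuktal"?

loviwhab and hobzeb both end in -b yet inflect differently (loviwhabovi, hobzib), so the final letter is not what conditions the rule; the last vowel is.
"tuktal" has last vowel 'a'. The stems whose last vowel is 'a' (loviwhab → loviwhabovi, fonval → fonvalovi) add -ovi.
The other patterns: stems whose last vowel is 'e' change the last vowel to 'i'; stems whose last vowel is 'u' add be- … -im around the stem.
So tuktal → tuktalovi.

tuktalovi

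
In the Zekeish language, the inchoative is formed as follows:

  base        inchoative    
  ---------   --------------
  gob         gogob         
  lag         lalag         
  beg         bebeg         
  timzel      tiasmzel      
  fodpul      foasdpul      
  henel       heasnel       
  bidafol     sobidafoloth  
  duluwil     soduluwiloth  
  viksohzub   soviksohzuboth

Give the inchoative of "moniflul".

somonifluloth

timzel and bidafol both end in -l yet inflect differently (tiasmzel, sobidafoloth), so the final letter is not what conditions the rule; the number of vowels is.
"moniflul" has 3 vowels. The stems with 3 vowels (bidafol → sobidafoloth, duluwil → soduluwiloth, viksohzub → soviksohzuboth) add so- … -oth around the stem.
So moniflul → somonifluloth.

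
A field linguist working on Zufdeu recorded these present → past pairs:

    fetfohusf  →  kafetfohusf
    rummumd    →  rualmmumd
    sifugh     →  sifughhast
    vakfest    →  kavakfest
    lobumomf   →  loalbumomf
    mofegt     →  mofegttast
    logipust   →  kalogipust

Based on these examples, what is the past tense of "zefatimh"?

zealfatimh

"zefatimh" has second-to-last letter 'm'. The stems whose second-to-last letter is 'm' (lobumomf → loalbumomf, rummumd → rualmmumd) insert -al- after the first vowel.
The other patterns: stems whose second-to-last letter is 's' add the prefix ka-; stems whose second-to-last letter is 'g' double the final consonant and add -ast.
So zefatimh → zealfatimh.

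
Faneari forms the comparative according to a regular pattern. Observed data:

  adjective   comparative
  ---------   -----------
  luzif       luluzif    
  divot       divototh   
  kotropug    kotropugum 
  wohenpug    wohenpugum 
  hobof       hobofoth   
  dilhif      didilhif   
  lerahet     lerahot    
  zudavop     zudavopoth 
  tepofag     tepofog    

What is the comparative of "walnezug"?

"walnezug" has last vowel 'u'. The stems whose last vowel is 'u' (kotropug → kotropugum, wohenpug → wohenpugum) add -um.
So walnezug → walnezugum.

walnezugum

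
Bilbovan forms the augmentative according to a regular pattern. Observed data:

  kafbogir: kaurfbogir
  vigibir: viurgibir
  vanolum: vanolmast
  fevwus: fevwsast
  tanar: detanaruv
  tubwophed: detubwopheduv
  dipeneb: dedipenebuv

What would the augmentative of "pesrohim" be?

kafbogir and tanar both end in -r yet inflect differently (kaurfbogir, detanaruv), so the final letter is not what conditions the rule; the last vowel is.
"pesrohim" has last vowel 'i'. The stems whose last vowel is 'i' (kafbogir → kaurfbogir, vigibir → viurgibir) insert -ur- after the first vowel.
So pesrohim → peursrohim.

peursrohim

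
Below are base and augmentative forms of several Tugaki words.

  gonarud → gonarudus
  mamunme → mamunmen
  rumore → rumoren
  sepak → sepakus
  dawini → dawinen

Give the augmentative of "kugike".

kugiken

dawini and gonarud both have 3 vowels yet inflect differently (dawinen, gonarudus), so the number of vowels is not what conditions the rule; whether the stem ends in a vowel or a consonant is.
"kugike" ends in a vowel. The stems ending in a vowel (dawini → dawinen, rumore → rumoren, mamunme → mamunmen) drop the final letter and add -en.
So kugike → kugiken.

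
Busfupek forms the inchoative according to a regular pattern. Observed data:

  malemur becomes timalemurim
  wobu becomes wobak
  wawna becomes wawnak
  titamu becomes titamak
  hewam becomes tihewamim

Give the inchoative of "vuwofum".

wawna and hewam both have last vowel 'a' yet inflect differently (wawnak, tihewamim), so the last vowel is not what conditions the rule; whether the stem ends in a vowel or a consonant is.
"vuwofum" ends in a consonant. The stems ending in a consonant (hewam → tihewamim, malemur → timalemurim) add ti- … -im around the stem.
The other pattern: stems ending in a vowel drop the final letter and add -ak.
So vuwofum → tivuwofumim.

tivuwofumim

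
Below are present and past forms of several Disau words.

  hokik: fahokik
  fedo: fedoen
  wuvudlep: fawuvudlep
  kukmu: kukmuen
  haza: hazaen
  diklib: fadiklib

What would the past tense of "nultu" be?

"nultu" ends in a vowel. The stems ending in a vowel (fedo → fedoen, haza → hazaen, kukmu → kukmuen) add -en.
The other pattern: stems ending in a consonant add the prefix fa-.
So nultu → nultuen.

nultuen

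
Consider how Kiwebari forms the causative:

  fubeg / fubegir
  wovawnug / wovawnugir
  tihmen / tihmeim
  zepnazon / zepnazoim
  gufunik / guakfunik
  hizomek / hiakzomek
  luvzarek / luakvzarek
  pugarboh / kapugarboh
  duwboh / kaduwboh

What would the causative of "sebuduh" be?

"sebuduh" ends in -h. The stems ending in -h (pugarboh → kapugarboh, duwboh → kaduwboh) add the prefix ka-.
So sebuduh → kasebuduh.

kasebuduh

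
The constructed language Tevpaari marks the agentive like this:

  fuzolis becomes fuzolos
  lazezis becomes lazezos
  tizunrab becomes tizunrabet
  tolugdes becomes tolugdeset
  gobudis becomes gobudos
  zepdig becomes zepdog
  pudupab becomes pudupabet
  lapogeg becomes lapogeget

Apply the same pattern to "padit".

"padit" has last vowel 'i'. The stems whose last vowel is 'i' (lazezis → lazezos, gobudis → gobudos, zepdig → zepdog) change the last vowel to 'o'.
The other pattern: stems whose last vowel is 'a' or 'e' add -et.
So padit → padot.

padot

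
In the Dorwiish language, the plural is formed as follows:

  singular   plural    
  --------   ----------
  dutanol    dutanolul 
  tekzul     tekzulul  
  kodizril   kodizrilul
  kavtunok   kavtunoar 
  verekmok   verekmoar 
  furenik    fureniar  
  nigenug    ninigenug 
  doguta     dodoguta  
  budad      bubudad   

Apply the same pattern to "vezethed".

"vezethed" ends in -d. The one such stem in the data (budad → bubudad) repeats the first consonant+vowel as a prefix (as do nigenug, doguta), so the same rule applies.
The other patterns: stems ending in -l add -ul; stems ending in -k drop the final letter and add -ar.
So vezethed → vevezethed.

vevezethed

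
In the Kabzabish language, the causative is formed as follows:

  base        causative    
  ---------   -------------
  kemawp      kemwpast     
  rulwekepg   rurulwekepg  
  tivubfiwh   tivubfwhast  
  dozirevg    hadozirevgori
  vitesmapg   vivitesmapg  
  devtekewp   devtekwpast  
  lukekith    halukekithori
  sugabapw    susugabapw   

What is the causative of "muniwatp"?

"muniwatp" has second-to-last letter 't'. The one such stem in the data (lukekith → halukekithori) adds ha- … -ori around the stem, so the same rule applies.
So muniwatp → hamuniwatpori.

hamuniwatpori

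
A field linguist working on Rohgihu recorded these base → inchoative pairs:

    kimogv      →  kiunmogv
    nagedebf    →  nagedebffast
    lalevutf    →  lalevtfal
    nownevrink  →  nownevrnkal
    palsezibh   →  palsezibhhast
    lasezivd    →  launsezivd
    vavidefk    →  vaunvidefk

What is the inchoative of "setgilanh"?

setgilnhal

nagedebf and lalevutf both end in -f yet inflect differently (nagedebffast, lalevtfal), so the final letter is not what conditions the rule; the second-to-last letter is.
"setgilanh" has second-to-last letter 'n'. The one such stem in the data (nownevrink → nownevrnkal) deletes the last vowel and adds -al (as does lalevutf), so the same rule applies.
The other patterns: stems whose second-to-last letter is 'b' double the final consonant and add -ast; stems whose second-to-last letter is 'f', 'g' or 'v' insert -un- after the first vowel.
So setgilanh → setgilnhal.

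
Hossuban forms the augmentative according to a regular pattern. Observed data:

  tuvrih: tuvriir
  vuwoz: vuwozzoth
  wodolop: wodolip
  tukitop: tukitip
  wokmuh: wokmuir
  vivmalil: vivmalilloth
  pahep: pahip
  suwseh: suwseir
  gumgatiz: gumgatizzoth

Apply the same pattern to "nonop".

nonip

pahep and suwseh both have last vowel 'e' yet inflect differently (pahip, suwseir), so the last vowel is not what conditions the rule; the final letter is.
"nonop" ends in -p. The stems ending in -p (wodolop → wodolip, tukitop → tukitip, pahep → pahip) change the last vowel to 'i'.
The other patterns: stems ending in -h drop the final letter and add -ir; stems ending in -l or -z double the final consonant and add -oth.
So nonop → nonip.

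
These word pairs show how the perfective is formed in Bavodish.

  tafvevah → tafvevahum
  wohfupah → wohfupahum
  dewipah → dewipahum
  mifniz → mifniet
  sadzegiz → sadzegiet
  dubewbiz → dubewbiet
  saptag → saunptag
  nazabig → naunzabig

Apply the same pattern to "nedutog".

neundutog

tafvevah and saptag both have last vowel 'a' yet inflect differently (tafvevahum, saunptag), so the last vowel is not what conditions the rule; the final letter is.
"nedutog" ends in -g. The stems ending in -g (saptag → saunptag, nazabig → naunzabig) insert -un- after the first vowel.
So nedutog → neundutog.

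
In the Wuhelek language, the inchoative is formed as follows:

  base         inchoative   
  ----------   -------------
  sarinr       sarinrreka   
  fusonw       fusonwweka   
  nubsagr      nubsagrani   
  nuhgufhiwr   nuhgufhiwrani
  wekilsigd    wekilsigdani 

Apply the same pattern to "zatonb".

zatonbbeka

sarinr and nubsagr both end in -r yet inflect differently (sarinrreka, nubsagrani), so the final letter is not what conditions the rule; the second-to-last letter is.
"zatonb" has second-to-last letter 'n'. The stems whose second-to-last letter is 'n' (fusonw → fusonwweka, sarinr → sarinrreka) double the final consonant and add -eka.
So zatonb → zatonbbeka.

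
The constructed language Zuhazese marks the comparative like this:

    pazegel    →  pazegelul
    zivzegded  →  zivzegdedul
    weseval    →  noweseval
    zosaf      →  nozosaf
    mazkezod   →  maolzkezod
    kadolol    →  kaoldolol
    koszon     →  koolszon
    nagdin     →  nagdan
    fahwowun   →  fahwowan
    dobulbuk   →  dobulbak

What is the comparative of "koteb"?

pazegel and weseval both end in -l yet inflect differently (pazegelul, noweseval), so the final letter is not what conditions the rule; the last vowel is.
"koteb" has last vowel 'e'. The stems whose last vowel is 'e' (pazegel → pazegelul, zivzegded → zivzegdedul) add -ul.
The other patterns: stems whose last vowel is 'a' add the prefix no-; stems whose last vowel is 'o' insert -ol- after the first vowel; stems whose last vowel is 'i' or 'u' change the last vowel to 'a'.
So koteb → kotebul.

kotebul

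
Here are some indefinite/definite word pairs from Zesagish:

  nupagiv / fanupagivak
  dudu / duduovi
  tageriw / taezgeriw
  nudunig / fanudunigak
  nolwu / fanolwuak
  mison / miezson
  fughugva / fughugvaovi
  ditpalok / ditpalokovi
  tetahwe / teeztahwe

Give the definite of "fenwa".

fenwaovi

dudu and nolwu both end in -u yet inflect differently (duduovi, fanolwuak), so the final letter is not what conditions the rule; the first letter is.
"fenwa" begins with f-. The one such stem in the data (fughugva → fughugvaovi) adds -ovi, so the same rule applies.
The other patterns: stems beginning with n- add fa- … -ak around the stem; stems beginning with m- or t- insert -ez- after the first vowel.
So fenwa → fenwaovi.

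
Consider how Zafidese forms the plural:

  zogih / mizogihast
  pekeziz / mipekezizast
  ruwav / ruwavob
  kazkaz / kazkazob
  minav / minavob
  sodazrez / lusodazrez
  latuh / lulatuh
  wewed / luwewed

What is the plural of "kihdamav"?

pekeziz and kazkaz both end in -z yet inflect differently (mipekezizast, kazkazob), so the final letter is not what conditions the rule; the last vowel is.
"kihdamav" has last vowel 'a'. The stems whose last vowel is 'a' (ruwav → ruwavob, kazkaz → kazkazob, minav → minavob) add -ob.
So kihdamav → kihdamavob.

kihdamavob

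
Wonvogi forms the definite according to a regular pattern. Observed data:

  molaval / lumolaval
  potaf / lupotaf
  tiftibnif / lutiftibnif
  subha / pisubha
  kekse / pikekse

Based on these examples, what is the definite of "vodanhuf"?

luvodanhuf

"vodanhuf" ends in a consonant. The stems ending in a consonant (potaf → lupotaf, molaval → lumolaval, tiftibnif → lutiftibnif) add the prefix lu-.
So vodanhuf → luvodanhuf.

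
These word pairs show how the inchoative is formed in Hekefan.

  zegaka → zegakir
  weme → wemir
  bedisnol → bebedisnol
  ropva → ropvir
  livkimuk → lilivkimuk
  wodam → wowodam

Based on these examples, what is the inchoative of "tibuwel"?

titibuwel

zegaka and wodam both have last vowel 'a' yet inflect differently (zegakir, wowodam), so the last vowel is not what conditions the rule; whether the stem ends in a vowel or a consonant is.
"tibuwel" ends in a consonant. The stems ending in a consonant (bedisnol → bebedisnol, wodam → wowodam, livkimuk → lilivkimuk) repeat the first consonant+vowel as a prefix.
The other pattern: stems ending in a vowel drop the final letter and add -ir.
So tibuwel → titibuwel.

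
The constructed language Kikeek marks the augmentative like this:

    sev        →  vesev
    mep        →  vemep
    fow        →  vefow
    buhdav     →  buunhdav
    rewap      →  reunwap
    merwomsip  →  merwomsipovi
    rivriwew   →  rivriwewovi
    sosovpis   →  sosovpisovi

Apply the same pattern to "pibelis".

sev and buhdav both end in -v yet inflect differently (vesev, buunhdav), so the final letter is not what conditions the rule; the number of vowels is.
"pibelis" has 3 vowels. The stems with 3 vowels (merwomsip → merwomsipovi, rivriwew → rivriwewovi, sosovpis → sosovpisovi) add -ovi.
So pibelis → pibelisovi.

pibelisovi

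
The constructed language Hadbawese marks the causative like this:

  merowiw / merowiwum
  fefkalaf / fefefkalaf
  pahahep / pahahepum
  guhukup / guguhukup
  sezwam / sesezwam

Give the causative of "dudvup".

dududvup

pahahep and guhukup both end in -p yet inflect differently (pahahepum, guguhukup), so the final letter is not what conditions the rule; the last vowel is.
"dudvup" has last vowel 'u'. The one such stem in the data (guhukup → guguhukup) repeats the first consonant+vowel as a prefix (as do fefkalaf, sezwam), so the same rule applies.
So dudvup → dududvup.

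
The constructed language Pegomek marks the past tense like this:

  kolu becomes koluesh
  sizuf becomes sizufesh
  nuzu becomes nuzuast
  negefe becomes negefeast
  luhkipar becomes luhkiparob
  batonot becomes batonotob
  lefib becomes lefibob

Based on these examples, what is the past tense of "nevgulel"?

nevgulelast

kolu and nuzu both end in -u yet inflect differently (koluesh, nuzuast), so the final letter is not what conditions the rule; the first letter is.
"nevgulel" begins with n-. The stems beginning with n- (nuzu → nuzuast, negefe → negefeast) add -ast.
The other patterns: stems beginning with k- or s- add -esh; stems beginning with b- or l- add -ob.
So nevgulel → nevgulelast.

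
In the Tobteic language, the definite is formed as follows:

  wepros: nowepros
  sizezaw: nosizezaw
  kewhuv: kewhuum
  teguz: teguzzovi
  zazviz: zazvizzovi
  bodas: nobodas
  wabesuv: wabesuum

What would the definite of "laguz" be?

teguz and wabesuv both have last vowel 'u' yet inflect differently (teguzzovi, wabesuum), so the last vowel is not what conditions the rule; the final letter is.
"laguz" ends in -z. The stems ending in -z (teguz → teguzzovi, zazviz → zazvizzovi) double the final consonant and add -ovi.
So laguz → laguzzovi.

laguzzovi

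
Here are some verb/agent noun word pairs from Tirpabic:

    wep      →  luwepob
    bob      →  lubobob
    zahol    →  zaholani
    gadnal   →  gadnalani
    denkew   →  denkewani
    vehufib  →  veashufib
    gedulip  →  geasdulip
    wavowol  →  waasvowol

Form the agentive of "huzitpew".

huaszitpew

bob and vehufib both end in -b yet inflect differently (lubobob, veashufib), so the final letter is not what conditions the rule; the number of vowels is.
"huzitpew" has 3 vowels. The stems with 3 vowels (vehufib → veashufib, gedulip → geasdulip, wavowol → waasvowol) insert -as- after the first vowel.
So huzitpew → huaszitpew.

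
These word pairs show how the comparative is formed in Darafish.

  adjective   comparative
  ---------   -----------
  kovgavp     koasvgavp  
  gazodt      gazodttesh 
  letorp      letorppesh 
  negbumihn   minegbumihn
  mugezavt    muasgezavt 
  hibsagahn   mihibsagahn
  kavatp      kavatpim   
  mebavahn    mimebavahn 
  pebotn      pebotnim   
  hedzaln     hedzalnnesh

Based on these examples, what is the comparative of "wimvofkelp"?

wimvofkelppesh

kovgavp and kavatp both end in -p yet inflect differently (koasvgavp, kavatpim), so the final letter is not what conditions the rule; the second-to-last letter is.
"wimvofkelp" has second-to-last letter 'l'. The one such stem in the data (hedzaln → hedzalnnesh) doubles the final consonant and adds -esh (as do gazodt, letorp), so the same rule applies.
The other patterns: stems whose second-to-last letter is 'v' insert -as- after the first vowel; stems whose second-to-last letter is 'h' add the prefix mi-; stems whose second-to-last letter is 't' add -im.
So wimvofkelp → wimvofkelppesh.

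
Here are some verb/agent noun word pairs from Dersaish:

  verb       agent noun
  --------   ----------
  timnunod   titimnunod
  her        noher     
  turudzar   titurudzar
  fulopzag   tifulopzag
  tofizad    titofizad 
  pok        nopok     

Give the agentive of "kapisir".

tikapisir

"kapisir" has 3 vowels. The stems with 3 vowels (timnunod → titimnunod, tofizad → titofizad, fulopzag → tifulopzag) add the prefix ti-.
So kapisir → tikapisir.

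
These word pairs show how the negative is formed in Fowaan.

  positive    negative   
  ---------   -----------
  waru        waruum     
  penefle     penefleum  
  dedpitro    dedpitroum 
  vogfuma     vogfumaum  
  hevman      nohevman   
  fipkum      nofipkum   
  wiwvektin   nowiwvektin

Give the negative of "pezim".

nopezim

vogfuma and hevman both have last vowel 'a' yet inflect differently (vogfumaum, nohevman), so the last vowel is not what conditions the rule; whether the stem ends in a vowel or a consonant is.
"pezim" ends in a consonant. The stems ending in a consonant (hevman → nohevman, fipkum → nofipkum, wiwvektin → nowiwvektin) add the prefix no-.
So pezim → nopezim.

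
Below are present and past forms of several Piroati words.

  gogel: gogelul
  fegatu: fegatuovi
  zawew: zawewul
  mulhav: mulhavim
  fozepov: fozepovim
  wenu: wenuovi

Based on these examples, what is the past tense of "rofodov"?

fegatu and fozepov both begin with f- yet inflect differently (fegatuovi, fozepovim), so the first letter is not what conditions the rule; the final letter is.
"rofodov" ends in -v. The stems ending in -v (fozepov → fozepovim, mulhav → mulhavim) add -im.
So rofodov → rofodovim.

rofodovim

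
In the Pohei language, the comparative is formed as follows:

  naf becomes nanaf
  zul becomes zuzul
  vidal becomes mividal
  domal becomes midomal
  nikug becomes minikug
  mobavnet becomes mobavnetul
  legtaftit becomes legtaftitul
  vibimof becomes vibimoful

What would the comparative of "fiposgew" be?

"fiposgew" has 3 vowels. The stems with 3 vowels (mobavnet → mobavnetul, legtaftit → legtaftitul, vibimof → vibimoful) add -ul.
So fiposgew → fiposgewul.

fiposgewul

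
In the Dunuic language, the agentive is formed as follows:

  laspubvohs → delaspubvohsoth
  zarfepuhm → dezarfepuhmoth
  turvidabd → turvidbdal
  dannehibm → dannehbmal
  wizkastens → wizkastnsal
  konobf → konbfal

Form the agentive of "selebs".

zarfepuhm and dannehibm both end in -m yet inflect differently (dezarfepuhmoth, dannehbmal), so the final letter is not what conditions the rule; the second-to-last letter is.
"selebs" has second-to-last letter 'b'. The stems whose second-to-last letter is 'b' (turvidabd → turvidbdal, dannehibm → dannehbmal, konobf → konbfal) delete the last vowel and add -al.
The other pattern: stems whose second-to-last letter is 'h' add de- … -oth around the stem.
So selebs → selbsal.

selbsal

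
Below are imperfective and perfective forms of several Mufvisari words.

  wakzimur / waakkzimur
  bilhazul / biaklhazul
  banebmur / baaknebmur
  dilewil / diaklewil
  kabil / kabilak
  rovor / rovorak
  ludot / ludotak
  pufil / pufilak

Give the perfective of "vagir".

vagirak

bilhazul and kabil both end in -l yet inflect differently (biaklhazul, kabilak), so the final letter is not what conditions the rule; the number of vowels is.
"vagir" has 2 vowels. The stems with 2 vowels (kabil → kabilak, rovor → rovorak, ludot → ludotak) add -ak.
The other pattern: stems with 3 vowels insert -ak- after the first vowel.
So vagir → vagirak.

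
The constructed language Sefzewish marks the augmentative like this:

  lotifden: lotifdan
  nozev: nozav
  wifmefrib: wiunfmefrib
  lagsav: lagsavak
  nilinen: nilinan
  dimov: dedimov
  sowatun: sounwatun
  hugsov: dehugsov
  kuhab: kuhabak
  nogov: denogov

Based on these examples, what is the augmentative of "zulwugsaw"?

lagsav and nozev both end in -v yet inflect differently (lagsavak, nozav), so the final letter is not what conditions the rule; the last vowel is.
"zulwugsaw" has last vowel 'a'. The stems whose last vowel is 'a' (lagsav → lagsavak, kuhab → kuhabak) add -ak.
So zulwugsaw → zulwugsawak.

zulwugsawak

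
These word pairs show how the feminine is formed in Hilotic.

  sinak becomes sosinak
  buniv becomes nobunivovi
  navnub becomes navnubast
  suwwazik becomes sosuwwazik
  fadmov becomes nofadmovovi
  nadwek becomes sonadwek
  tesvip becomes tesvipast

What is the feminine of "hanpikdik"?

suwwazik and buniv both have last vowel 'i' yet inflect differently (sosuwwazik, nobunivovi), so the last vowel is not what conditions the rule; the final letter is.
"hanpikdik" ends in -k. The stems ending in -k (suwwazik → sosuwwazik, nadwek → sonadwek, sinak → sosinak) add the prefix so-.
So hanpikdik → sohanpikdik.

sohanpikdik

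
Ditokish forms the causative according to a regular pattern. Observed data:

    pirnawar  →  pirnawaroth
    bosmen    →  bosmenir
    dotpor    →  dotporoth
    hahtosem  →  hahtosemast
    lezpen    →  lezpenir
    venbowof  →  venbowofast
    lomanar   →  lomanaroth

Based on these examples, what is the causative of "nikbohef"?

nikbohefast

bosmen and hahtosem both have last vowel 'e' yet inflect differently (bosmenir, hahtosemast), so the last vowel is not what conditions the rule; the final letter is.
"nikbohef" ends in -f. The one such stem in the data (venbowof → venbowofast) adds -ast, so the same rule applies.
The other patterns: stems ending in -r add -oth; stems ending in -n add -ir.
So nikbohef → nikbohefast.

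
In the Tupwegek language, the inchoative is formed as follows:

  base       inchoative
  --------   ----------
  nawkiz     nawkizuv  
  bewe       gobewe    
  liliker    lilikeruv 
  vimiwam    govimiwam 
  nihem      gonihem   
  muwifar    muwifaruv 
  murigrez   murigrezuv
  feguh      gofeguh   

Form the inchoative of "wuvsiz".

wuvsizuv

"wuvsiz" ends in -z. The stems ending in -z (nawkiz → nawkizuv, murigrez → murigrezuv) add -uv.
The other pattern: stems ending in -e, -h or -m add the prefix go-.
So wuvsiz → wuvsizuv.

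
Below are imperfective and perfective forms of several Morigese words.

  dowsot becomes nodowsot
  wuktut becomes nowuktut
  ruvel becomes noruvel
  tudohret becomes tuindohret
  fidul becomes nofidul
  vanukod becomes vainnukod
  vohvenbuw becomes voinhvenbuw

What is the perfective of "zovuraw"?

zoinvuraw

tudohret and wuktut both end in -t yet inflect differently (tuindohret, nowuktut), so the final letter is not what conditions the rule; the number of vowels is.
"zovuraw" has 3 vowels. The stems with 3 vowels (vanukod → vainnukod, tudohret → tuindohret, vohvenbuw → voinhvenbuw) insert -in- after the first vowel.
The other pattern: stems with 2 vowels add the prefix no-.
So zovuraw → zoinvuraw.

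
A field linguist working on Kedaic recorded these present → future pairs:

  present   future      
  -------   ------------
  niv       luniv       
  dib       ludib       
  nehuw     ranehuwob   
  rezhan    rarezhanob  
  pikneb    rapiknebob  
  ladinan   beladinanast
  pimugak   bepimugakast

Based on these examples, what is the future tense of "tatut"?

ratatutob

dib and pikneb both end in -b yet inflect differently (ludib, rapiknebob), so the final letter is not what conditions the rule; the number of vowels is.
"tatut" has 2 vowels. The stems with 2 vowels (nehuw → ranehuwob, rezhan → rarezhanob, pikneb → rapiknebob) add ra- … -ob around the stem.
So tatut → ratatutob.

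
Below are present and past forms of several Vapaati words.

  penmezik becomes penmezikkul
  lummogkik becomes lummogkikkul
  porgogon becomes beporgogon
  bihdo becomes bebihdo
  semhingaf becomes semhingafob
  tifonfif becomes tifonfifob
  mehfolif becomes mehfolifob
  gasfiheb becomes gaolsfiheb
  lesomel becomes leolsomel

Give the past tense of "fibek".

fibekkul

penmezik and tifonfif both have last vowel 'i' yet inflect differently (penmezikkul, tifonfifob), so the last vowel is not what conditions the rule; the final letter is.
"fibek" ends in -k. The stems ending in -k (penmezik → penmezikkul, lummogkik → lummogkikkul) double the final consonant and add -ul.
The other patterns: stems ending in -n or -o add the prefix be-; stems ending in -f add -ob; stems ending in -b or -l insert -ol- after the first vowel.
So fibek → fibekkul.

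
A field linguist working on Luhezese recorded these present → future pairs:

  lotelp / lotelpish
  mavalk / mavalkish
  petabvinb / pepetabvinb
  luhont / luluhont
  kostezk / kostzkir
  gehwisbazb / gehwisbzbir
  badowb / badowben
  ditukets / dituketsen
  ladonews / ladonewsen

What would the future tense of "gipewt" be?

gipewten

mavalk and kostezk both end in -k yet inflect differently (mavalkish, kostzkir), so the final letter is not what conditions the rule; the second-to-last letter is.
"gipewt" has second-to-last letter 'w'. The stems whose second-to-last letter is 'w' (badowb → badowben, ladonews → ladonewsen) add -en.
So gipewt → gipewten.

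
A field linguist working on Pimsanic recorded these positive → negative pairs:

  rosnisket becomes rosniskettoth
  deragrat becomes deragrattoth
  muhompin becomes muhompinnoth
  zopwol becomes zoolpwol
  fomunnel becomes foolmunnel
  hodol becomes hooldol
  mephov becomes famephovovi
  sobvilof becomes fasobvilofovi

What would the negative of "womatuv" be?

fawomatuvovi

rosnisket and fomunnel both have last vowel 'e' yet inflect differently (rosniskettoth, foolmunnel), so the last vowel is not what conditions the rule; the final letter is.
"womatuv" ends in -v. The one such stem in the data (mephov → famephovovi) adds fa- … -ovi around the stem, so the same rule applies.
So womatuv → fawomatuvovi.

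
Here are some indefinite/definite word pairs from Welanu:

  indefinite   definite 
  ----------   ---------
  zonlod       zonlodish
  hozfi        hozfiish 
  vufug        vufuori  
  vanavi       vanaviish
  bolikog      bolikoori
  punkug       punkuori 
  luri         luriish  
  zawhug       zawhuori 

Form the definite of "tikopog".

tikopoori

bolikog and zonlod both have last vowel 'o' yet inflect differently (bolikoori, zonlodish), so the last vowel is not what conditions the rule; the final letter is.
"tikopog" ends in -g. The stems ending in -g (vufug → vufuori, bolikog → bolikoori, punkug → punkuori) drop the final letter and add -ori.
The other pattern: stems ending in -d or -i add -ish.
So tikopog → tikopoori.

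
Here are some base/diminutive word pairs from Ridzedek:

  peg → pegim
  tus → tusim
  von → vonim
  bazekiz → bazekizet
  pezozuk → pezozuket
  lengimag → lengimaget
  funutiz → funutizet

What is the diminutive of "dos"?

dosim

peg and lengimag both end in -g yet inflect differently (pegim, lengimaget), so the final letter is not what conditions the rule; the number of vowels is.
"dos" has 1 vowel. The stems with 1 vowel (peg → pegim, tus → tusim, von → vonim) add -im.
So dos → dosim.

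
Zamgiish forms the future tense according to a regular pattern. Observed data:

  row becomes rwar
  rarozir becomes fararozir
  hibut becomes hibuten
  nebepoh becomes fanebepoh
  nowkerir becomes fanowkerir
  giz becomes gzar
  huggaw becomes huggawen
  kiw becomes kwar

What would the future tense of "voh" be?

"voh" has 1 vowel. The stems with 1 vowel (giz → gzar, kiw → kwar, row → rwar) delete the last vowel and add -ar.
The other patterns: stems with 2 vowels add -en; stems with 3 vowels add the prefix fa-.
So voh → vhar.

vhar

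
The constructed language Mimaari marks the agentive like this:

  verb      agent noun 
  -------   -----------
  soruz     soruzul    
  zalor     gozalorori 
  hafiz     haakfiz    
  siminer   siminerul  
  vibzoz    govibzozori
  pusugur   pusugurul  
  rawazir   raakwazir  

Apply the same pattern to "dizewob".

godizewobori

"dizewob" has last vowel 'o'. The stems whose last vowel is 'o' (vibzoz → govibzozori, zalor → gozalorori) add go- … -ori around the stem.
The other patterns: stems whose last vowel is 'i' insert -ak- after the first vowel; stems whose last vowel is 'e' or 'u' add -ul.
So dizewob → godizewobori.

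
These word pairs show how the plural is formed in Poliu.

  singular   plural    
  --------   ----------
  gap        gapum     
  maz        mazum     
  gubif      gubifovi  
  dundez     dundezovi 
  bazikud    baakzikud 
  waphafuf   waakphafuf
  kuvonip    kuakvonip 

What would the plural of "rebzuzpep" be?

maz and dundez both end in -z yet inflect differently (mazum, dundezovi), so the final letter is not what conditions the rule; the number of vowels is.
"rebzuzpep" has 3 vowels. The stems with 3 vowels (bazikud → baakzikud, waphafuf → waakphafuf, kuvonip → kuakvonip) insert -ak- after the first vowel.
So rebzuzpep → reakbzuzpep.

reakbzuzpep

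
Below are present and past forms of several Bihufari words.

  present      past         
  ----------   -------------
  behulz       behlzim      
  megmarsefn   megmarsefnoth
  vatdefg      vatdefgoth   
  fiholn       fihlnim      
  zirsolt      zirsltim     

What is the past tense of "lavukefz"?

lavukefzoth

fiholn and megmarsefn both end in -n yet inflect differently (fihlnim, megmarsefnoth), so the final letter is not what conditions the rule; the second-to-last letter is.
"lavukefz" has second-to-last letter 'f'. The stems whose second-to-last letter is 'f' (vatdefg → vatdefgoth, megmarsefn → megmarsefnoth) add -oth.
The other pattern: stems whose second-to-last letter is 'l' delete the last vowel and add -im.
So lavukefz → lavukefzoth.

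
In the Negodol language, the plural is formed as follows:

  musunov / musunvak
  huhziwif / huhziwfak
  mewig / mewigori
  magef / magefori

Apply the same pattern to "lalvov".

magef and huhziwif both end in -f yet inflect differently (magefori, huhziwfak), so the final letter is not what conditions the rule; the number of vowels is.
"lalvov" has 2 vowels. The stems with 2 vowels (magef → magefori, mewig → mewigori) add -ori.
The other pattern: stems with 3 vowels delete the last vowel and add -ak.
So lalvov → lalvovori.

lalvovori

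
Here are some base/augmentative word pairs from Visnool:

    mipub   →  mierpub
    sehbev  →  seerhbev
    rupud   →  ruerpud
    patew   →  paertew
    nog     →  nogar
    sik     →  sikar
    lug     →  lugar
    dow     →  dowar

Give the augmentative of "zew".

zewar

patew and dow both end in -w yet inflect differently (paertew, dowar), so the final letter is not what conditions the rule; the number of vowels is.
"zew" has 1 vowel. The stems with 1 vowel (nog → nogar, sik → sikar, lug → lugar) add -ar.
The other pattern: stems with 2 vowels insert -er- after the first vowel.
So zew → zewar.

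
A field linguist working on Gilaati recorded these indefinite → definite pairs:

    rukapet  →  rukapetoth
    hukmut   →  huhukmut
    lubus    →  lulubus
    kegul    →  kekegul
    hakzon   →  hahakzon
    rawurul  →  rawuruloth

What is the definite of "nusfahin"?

nusfahinoth

rawurul and kegul both end in -l yet inflect differently (rawuruloth, kekegul), so the final letter is not what conditions the rule; the number of vowels is.
"nusfahin" has 3 vowels. The stems with 3 vowels (rukapet → rukapetoth, rawurul → rawuruloth) add -oth.
So nusfahin → nusfahinoth.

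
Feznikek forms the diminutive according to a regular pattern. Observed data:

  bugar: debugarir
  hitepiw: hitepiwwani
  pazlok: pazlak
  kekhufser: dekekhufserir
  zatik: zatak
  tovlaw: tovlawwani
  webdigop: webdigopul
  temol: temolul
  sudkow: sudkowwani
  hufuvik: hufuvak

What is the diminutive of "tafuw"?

tafuwwani

hufuvik and hitepiw both have last vowel 'i' yet inflect differently (hufuvak, hitepiwwani), so the last vowel is not what conditions the rule; the final letter is.
"tafuw" ends in -w. The stems ending in -w (hitepiw → hitepiwwani, tovlaw → tovlawwani, sudkow → sudkowwani) double the final consonant and add -ani.
So tafuw → tafuwwani.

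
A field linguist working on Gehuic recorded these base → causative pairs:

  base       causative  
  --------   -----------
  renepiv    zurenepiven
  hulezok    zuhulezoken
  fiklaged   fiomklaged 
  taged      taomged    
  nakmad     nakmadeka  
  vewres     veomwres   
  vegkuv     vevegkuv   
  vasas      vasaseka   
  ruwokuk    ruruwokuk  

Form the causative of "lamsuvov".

zulamsuvoven

nakmad and fiklaged both end in -d yet inflect differently (nakmadeka, fiomklaged), so the final letter is not what conditions the rule; the last vowel is.
"lamsuvov" has last vowel 'o'. The one such stem in the data (hulezok → zuhulezoken) adds zu- … -en around the stem, so the same rule applies.
The other patterns: stems whose last vowel is 'a' add -eka; stems whose last vowel is 'u' repeat the first consonant+vowel as a prefix; stems whose last vowel is 'e' insert -om- after the first vowel.
So lamsuvov → zulamsuvoven.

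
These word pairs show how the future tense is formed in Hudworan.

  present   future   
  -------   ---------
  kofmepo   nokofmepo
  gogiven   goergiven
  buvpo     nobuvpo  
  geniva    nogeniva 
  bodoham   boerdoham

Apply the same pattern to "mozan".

moerzan

geniva and bodoham both have last vowel 'a' yet inflect differently (nogeniva, boerdoham), so the last vowel is not what conditions the rule; whether the stem ends in a vowel or a consonant is.
"mozan" ends in a consonant. The stems ending in a consonant (bodoham → boerdoham, gogiven → goergiven) insert -er- after the first vowel.
So mozan → moerzan.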